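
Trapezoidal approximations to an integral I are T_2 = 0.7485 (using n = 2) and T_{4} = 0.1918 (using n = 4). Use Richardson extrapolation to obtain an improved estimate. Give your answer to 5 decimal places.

R = (4·T_{4} − T_2) / 3 = (4·0.1918 − 0.7485)/3 = (0.0187)/3 = 0.00623.

0.00623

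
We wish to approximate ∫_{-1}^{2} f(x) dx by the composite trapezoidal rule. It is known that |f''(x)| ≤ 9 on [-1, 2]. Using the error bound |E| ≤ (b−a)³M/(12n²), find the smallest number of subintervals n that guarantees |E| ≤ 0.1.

Need 243/(12n²) ≤ 0.1.
n² ≥ 243/(12·0.1) = 202.5 ⇒ n ≥ 14.2302, so the smallest n is 15.

15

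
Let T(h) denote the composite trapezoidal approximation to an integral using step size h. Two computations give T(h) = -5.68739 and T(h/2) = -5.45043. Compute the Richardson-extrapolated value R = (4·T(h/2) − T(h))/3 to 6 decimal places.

-5.371443

R = (4·T(h/2) − T(h)) / 3 = (4·(-5.45043) − (-5.68739))/3 = (-16.11433)/3 = -5.371443.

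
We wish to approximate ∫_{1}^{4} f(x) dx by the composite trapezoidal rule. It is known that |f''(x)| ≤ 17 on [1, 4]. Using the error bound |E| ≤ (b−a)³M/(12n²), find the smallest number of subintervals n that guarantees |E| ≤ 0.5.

9

Need 459/(12n²) ≤ 0.5.
n² ≥ 459/(12·0.5) = 76.5 ⇒ n ≥ 8.7464, so the smallest n is 9.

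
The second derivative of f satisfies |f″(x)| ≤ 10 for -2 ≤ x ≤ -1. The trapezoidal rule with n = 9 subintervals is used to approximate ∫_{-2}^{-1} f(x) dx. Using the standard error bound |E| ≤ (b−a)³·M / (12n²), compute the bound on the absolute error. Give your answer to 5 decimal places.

0.01029

|E| ≤ (1)³·10 / (12·9²) = 10/972 = 0.01029.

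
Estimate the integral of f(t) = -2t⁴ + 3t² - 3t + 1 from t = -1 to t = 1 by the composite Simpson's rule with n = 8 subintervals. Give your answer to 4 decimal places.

h = (1 − (-1))/8 = 0.25.
Nodes t₀,…,t₈ = -1, -0.75, -0.5, -0.25, 0, 0.25, 0.5, 0.75, 1.
f(t) = -2t⁴ + 3t² - 3t + 1: f₀=5, f₁=4.3046875, f₂=3.125, f₃=1.9296875, f₄=1, f₅=0.4296875, f₆=0.125, f₇=-0.1953125, f₈=-1.
(h/3)·[f₀ + 4f₁ + 2f₂ + 4f₃ + 2f₄ + 4f₅ + 2f₆ + 4f₇ + f₈] = 0.083333·(38.375) = 3.1979.

3.1979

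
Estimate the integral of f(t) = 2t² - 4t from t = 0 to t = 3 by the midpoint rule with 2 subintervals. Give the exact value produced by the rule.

-1.125

h = (3 − 0)/2 = 1.5.
Midpoints m₁,…,m₂ = 0.75, 2.25.
f(m₁)=-1.875, f(m₂)=1.125.
h·[f(m₁) + f(m₂)] = 1.5·(-0.75) = -1.125.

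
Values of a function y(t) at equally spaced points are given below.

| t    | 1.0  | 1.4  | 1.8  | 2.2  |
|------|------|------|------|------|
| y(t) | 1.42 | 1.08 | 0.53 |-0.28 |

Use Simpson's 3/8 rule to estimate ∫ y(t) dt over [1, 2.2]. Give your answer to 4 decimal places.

h = 0.4, n = 3.
(3h/8)·[y₀ + 3y₁ + 3y₂ + y₃] = 0.15·(5.97) = 0.8955.

0.8955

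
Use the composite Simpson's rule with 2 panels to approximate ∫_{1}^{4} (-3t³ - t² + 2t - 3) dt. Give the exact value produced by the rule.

-206.25

h = (4 − 1)/2 = 1.5.
Nodes t₀,…,t₂ = 1, 2.5, 4.
f(t) = -3t³ - t² + 2t - 3: f₀=-5, f₁=-51.125, f₂=-203.
(h/3)·[f₀ + 4f₁ + f₂] = 0.5·(-412.5) = -206.25.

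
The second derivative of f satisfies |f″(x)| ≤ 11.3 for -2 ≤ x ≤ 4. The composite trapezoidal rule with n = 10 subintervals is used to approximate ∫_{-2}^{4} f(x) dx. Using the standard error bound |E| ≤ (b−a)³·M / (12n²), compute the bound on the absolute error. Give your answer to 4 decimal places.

2.0340

|E| ≤ (6)³·11.3 / (12·10²) = 2440.8/1200 = 2.0340.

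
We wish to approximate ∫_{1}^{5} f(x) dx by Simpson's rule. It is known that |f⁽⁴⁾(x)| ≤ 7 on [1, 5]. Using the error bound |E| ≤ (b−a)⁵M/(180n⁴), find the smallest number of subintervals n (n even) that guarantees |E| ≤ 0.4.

Need 7168/(180n⁴) ≤ 0.4.
n⁴ ≥ 7168/(180·0.4) = 99.5556 ⇒ n ≥ 3.1588, so the smallest even n is 4. (n must be even for Simpson's rule.)

4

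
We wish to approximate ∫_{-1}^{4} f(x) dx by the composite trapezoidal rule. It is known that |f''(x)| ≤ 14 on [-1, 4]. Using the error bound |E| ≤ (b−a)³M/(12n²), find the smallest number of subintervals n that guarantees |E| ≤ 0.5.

18

Need 1750/(12n²) ≤ 0.5.
n² ≥ 1750/(12·0.5) = 291.667 ⇒ n ≥ 17.0783, so the smallest n is 18.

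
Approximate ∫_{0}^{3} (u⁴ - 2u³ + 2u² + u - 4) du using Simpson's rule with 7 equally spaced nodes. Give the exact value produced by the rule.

18.625

h = (3 − 0)/6 = 0.5.
Nodes u₀,…,u₆ = 0, 0.5, 1, 1.5, 2, 2.5, 3.
f(u) = u⁴ - 2u³ + 2u² + u - 4: f₀=-4, f₁=-3.1875, f₂=-2, f₃=0.3125, f₄=6, f₅=18.8125, f₆=44.
(h/3)·[f₀ + 4f₁ + 2f₂ + 4f₃ + 2f₄ + 4f₅ + f₆] = 0.166667·(111.75) = 18.625.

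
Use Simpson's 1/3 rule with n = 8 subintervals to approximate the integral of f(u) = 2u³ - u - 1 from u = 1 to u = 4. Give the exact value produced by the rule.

117

h = (4 − 1)/8 = 0.375.
Nodes u₀,…,u₈ = 1, 1.375, 1.75, 2.125, 2.5, 2.875, 3.25, 3.625, 4.
f(u) = 2u³ - u - 1: f₀=0, f₁=2.82421875, f₂=7.96875, f₃=16.06640625, f₄=27.75, f₅=43.65234375, f₆=64.40625, f₇=90.64453125, f₈=123.
(h/3)·[f₀ + 4f₁ + 2f₂ + 4f₃ + 2f₄ + 4f₅ + 2f₆ + 4f₇ + f₈] = 0.125·(936) = 117.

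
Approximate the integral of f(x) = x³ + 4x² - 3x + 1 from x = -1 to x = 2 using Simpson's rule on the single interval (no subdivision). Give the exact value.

S = (b−a)/6 · [f(-1) + 4f(0.5) + f(2)] = 0.5·[7 + 4·0.625 + 19] = 14.25.

14.25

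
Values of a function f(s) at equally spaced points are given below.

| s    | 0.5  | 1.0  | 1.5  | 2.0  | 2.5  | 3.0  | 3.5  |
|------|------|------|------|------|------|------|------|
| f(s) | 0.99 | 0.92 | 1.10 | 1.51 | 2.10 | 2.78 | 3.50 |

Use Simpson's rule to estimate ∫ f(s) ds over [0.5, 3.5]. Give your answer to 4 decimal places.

h = 0.5, n = 6.
(h/3)·[y₀ + 4y₁ + 2y₂ + 4y₃ + 2y₄ + 4y₅ + y₆] = 0.166667·(31.73) = 5.2883.

5.2883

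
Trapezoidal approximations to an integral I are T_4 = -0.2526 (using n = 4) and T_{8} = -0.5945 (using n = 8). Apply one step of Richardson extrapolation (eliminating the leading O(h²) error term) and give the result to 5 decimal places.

-0.70847

R = (4·T_{8} − T_4) / 3 = (4·(-0.5945) − (-0.2526))/3 = (-2.1254)/3 = -0.70847.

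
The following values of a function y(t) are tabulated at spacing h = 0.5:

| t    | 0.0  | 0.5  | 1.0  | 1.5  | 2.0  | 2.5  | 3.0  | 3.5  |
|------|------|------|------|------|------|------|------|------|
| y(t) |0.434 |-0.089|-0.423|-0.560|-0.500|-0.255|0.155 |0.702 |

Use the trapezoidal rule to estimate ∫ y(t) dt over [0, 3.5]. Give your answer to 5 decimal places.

-0.55200

h = 0.5, n = 7.
(h/2)·[y₀ + 2y₁ + 2y₂ + 2y₃ + 2y₄ + 2y₅ + 2y₆ + y₇] = 0.25·(-2.208) = -0.55200.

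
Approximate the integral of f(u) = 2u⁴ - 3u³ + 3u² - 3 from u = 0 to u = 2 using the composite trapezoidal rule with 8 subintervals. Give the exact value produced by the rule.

h = (2 − 0)/8 = 0.25.
Nodes u₀,…,u₈ = 0, 0.25, 0.5, 0.75, 1, 1.25, 1.5, 1.75, 2.
f(u) = 2u⁴ - 3u³ + 3u² - 3: f₀=-3, f₁=-2.8515625, f₂=-2.5, f₃=-1.9453125, f₄=-1, f₅=0.7109375, f₆=3.75, f₇=8.8671875, f₈=17.
(h/2)·[f₀ + 2f₁ + 2f₂ + 2f₃ + 2f₄ + 2f₅ + 2f₆ + 2f₇ + f₈] = 0.125·(24.0625) = 3.0078125.

3.0078125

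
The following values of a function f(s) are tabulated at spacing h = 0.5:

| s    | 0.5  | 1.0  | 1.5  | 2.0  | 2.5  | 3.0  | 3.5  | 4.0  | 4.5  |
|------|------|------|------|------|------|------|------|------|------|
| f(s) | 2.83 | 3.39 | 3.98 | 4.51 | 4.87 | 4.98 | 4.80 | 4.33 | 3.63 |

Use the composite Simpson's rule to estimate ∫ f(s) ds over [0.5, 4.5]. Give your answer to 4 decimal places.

17.1000

h = 0.5, n = 8.
(h/3)·[y₀ + 4y₁ + 2y₂ + 4y₃ + 2y₄ + 4y₅ + 2y₆ + 4y₇ + y₈] = 0.166667·(102.60) = 17.1000.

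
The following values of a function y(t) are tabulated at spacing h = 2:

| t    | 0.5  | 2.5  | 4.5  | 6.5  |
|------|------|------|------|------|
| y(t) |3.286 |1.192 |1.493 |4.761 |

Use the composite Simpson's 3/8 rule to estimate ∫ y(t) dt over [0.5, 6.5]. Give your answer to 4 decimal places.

12.0765

h = 2, n = 3.
(3h/8)·[y₀ + 3y₁ + 3y₂ + y₃] = 0.75·(16.102) = 12.0765.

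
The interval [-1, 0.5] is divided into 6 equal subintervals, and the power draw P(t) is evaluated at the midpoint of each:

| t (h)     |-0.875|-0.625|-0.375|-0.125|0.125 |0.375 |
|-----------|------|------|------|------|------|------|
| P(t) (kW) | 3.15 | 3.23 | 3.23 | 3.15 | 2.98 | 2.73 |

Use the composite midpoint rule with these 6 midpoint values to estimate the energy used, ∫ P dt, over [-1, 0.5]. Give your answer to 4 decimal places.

4.6175

h = 0.25, n = 6.
h·[y(m₁) + y(m₂) + y(m₃) + y(m₄) + y(m₅) + y(m₆)] = 0.25·(18.47) = 4.6175.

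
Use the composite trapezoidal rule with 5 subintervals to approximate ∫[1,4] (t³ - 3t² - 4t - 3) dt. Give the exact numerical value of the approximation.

-37.44

h = (4 − 1)/5 = 0.6.
Nodes t₀,…,t₅ = 1, 1.6, 2.2, 2.8, 3.4, 4.
f(t) = t³ - 3t² - 4t - 3: f₀=-9, f₁=-12.984, f₂=-15.672, f₃=-15.768, f₄=-11.976, f₅=-3.
(h/2)·[f₀ + 2f₁ + 2f₂ + 2f₃ + 2f₄ + f₅] = 0.3·(-124.8) = -37.44.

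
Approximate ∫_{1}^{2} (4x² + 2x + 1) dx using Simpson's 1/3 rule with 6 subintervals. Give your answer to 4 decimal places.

h = (2 − 1)/6 = 0.166667.
Nodes x₀,…,x₆ = 1, 1.166667, 1.333333, 1.5, 1.666667, 1.833333, 2.
f(x) = 4x² + 2x + 1: f₀=7, f₁=8.777778, f₂=10.777778, f₃=13, f₄=15.444444, f₅=18.111111, f₆=21.
(h/3)·[f₀ + 4f₁ + 2f₂ + 4f₃ + 2f₄ + 4f₅ + f₆] = 0.055556·(240) = 13.3333.

13.3333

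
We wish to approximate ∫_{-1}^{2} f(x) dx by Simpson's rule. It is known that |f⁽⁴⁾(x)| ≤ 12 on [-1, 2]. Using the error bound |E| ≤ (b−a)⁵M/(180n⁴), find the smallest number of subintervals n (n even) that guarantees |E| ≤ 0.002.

10

Need 2916/(180n⁴) ≤ 0.002.
n⁴ ≥ 2916/(180·0.002) = 8100 ⇒ n ≥ 9.4868, so the smallest even n is 10. (n must be even for Simpson's rule.)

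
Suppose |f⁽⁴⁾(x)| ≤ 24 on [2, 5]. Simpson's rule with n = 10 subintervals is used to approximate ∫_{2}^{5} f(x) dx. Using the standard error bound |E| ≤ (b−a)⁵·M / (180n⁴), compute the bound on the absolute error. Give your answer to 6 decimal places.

|E| ≤ (3)⁵·24 / (180·10⁴) = 5832/1800000 = 0.003240.

0.003240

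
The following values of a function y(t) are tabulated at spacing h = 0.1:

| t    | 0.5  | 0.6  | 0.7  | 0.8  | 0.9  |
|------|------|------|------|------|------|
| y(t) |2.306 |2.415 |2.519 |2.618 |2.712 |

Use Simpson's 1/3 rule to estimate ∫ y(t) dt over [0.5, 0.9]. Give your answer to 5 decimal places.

h = 0.1, n = 4.
(h/3)·[y₀ + 4y₁ + 2y₂ + 4y₃ + y₄] = 0.033333·(30.188) = 1.00627.

1.00627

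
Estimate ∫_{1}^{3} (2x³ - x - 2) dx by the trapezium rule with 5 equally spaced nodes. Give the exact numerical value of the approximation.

h = (3 − 1)/4 = 0.5.
Nodes x₀,…,x₄ = 1, 1.5, 2, 2.5, 3.
f(x) = 2x³ - x - 2: f₀=-1, f₁=3.25, f₂=12, f₃=26.75, f₄=49.
(h/2)·[f₀ + 2f₁ + 2f₂ + 2f₃ + f₄] = 0.25·(132) = 33.

33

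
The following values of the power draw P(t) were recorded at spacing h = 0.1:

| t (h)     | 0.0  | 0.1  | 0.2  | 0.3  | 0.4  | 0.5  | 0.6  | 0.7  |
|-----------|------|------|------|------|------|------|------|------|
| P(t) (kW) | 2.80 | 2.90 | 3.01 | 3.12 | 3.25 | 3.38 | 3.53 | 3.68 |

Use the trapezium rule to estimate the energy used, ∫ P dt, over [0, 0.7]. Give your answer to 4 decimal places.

2.2430

h = 0.1, n = 7.
(h/2)·[y₀ + 2y₁ + 2y₂ + 2y₃ + 2y₄ + 2y₅ + 2y₆ + y₇] = 0.05·(44.86) = 2.2430.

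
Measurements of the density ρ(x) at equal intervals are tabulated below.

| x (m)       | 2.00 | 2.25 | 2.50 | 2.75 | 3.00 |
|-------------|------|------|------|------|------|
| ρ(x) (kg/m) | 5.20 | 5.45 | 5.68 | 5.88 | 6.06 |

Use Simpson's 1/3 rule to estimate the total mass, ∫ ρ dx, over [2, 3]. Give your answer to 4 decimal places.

5.6617

h = 0.25, n = 4.
(h/3)·[y₀ + 4y₁ + 2y₂ + 4y₃ + y₄] = 0.083333·(67.94) = 5.6617.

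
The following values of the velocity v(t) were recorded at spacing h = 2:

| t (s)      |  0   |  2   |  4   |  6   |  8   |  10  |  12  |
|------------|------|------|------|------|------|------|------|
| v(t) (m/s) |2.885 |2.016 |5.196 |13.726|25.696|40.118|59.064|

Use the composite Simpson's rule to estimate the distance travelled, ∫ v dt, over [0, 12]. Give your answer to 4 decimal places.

h = 2, n = 6.
(h/3)·[y₀ + 4y₁ + 2y₂ + 4y₃ + 2y₄ + 4y₅ + y₆] = 0.666667·(347.173) = 231.4487.

231.4487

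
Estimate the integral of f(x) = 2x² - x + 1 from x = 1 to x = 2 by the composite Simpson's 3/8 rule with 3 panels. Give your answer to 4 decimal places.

4.1667

h = (2 − 1)/3 = 0.333333.
Nodes x₀,…,x₃ = 1, 1.333333, 1.666667, 2.
f(x) = 2x² - x + 1: f₀=2, f₁=3.222222, f₂=4.888889, f₃=7.
(3h/8)·[f₀ + 3f₁ + 3f₂ + f₃] = 0.125·(33.333333) = 4.1667.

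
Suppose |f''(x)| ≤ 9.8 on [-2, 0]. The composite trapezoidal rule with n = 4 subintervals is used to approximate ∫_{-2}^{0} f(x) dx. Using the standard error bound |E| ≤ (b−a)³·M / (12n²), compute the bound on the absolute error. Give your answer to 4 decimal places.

0.4083

|E| ≤ (2)³·9.8 / (12·4²) = 78.4/192 = 0.4083.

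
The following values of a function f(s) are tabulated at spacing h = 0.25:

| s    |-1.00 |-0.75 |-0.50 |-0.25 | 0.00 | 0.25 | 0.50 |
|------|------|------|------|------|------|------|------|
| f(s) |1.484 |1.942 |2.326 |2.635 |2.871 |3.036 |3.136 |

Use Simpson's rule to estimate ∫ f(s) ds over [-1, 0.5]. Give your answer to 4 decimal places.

h = 0.25, n = 6.
(h/3)·[y₀ + 4y₁ + 2y₂ + 4y₃ + 2y₄ + 4y₅ + y₆] = 0.083333·(45.466) = 3.7888.

3.7888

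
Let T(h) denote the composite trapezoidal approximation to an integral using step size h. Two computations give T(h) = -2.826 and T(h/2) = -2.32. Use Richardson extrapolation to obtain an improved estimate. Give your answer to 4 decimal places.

R = (4·T(h/2) − T(h)) / 3 = (4·(-2.32) − (-2.826))/3 = (-6.454)/3 = -2.1513.

-2.1513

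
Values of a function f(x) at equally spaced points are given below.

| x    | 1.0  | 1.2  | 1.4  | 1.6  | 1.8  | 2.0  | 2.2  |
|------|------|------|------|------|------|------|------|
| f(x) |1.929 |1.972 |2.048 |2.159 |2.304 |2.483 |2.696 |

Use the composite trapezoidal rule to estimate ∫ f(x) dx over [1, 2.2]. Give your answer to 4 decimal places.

h = 0.2, n = 6.
(h/2)·[y₀ + 2y₁ + 2y₂ + 2y₃ + 2y₄ + 2y₅ + y₆] = 0.1·(26.557) = 2.6557.

2.6557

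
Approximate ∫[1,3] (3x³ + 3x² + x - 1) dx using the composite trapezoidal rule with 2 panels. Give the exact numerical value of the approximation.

95

h = (3 − 1)/2 = 1.
Nodes x₀,…,x₂ = 1, 2, 3.
f(x) = 3x³ + 3x² + x - 1: f₀=6, f₁=37, f₂=110.
(h/2)·[f₀ + 2f₁ + f₂] = 0.5·(190) = 95.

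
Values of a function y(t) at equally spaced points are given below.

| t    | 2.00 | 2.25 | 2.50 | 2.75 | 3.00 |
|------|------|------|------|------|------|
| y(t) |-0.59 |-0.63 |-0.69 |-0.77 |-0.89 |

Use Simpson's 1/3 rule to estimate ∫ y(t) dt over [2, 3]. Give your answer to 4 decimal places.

h = 0.25, n = 4.
(h/3)·[y₀ + 4y₁ + 2y₂ + 4y₃ + y₄] = 0.083333·(-8.46) = -0.7050.

-0.7050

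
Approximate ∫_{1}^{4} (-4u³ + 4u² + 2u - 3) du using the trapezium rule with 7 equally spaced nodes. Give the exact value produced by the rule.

-168.25

h = (4 − 1)/6 = 0.5.
Nodes u₀,…,u₆ = 1, 1.5, 2, 2.5, 3, 3.5, 4.
f(u) = -4u³ + 4u² + 2u - 3: f₀=-1, f₁=-4.5, f₂=-15, f₃=-35.5, f₄=-69, f₅=-118.5, f₆=-187.
(h/2)·[f₀ + 2f₁ + 2f₂ + 2f₃ + 2f₄ + 2f₅ + f₆] = 0.25·(-673) = -168.25.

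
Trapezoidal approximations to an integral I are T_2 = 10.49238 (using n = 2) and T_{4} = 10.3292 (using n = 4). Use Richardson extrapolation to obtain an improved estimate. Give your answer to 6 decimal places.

10.274807

R = (4·T_{4} − T_2) / 3 = (4·10.3292 − 10.49238)/3 = (30.82442)/3 = 10.274807.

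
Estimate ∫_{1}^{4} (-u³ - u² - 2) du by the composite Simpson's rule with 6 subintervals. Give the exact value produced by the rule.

-90.75

h = (4 − 1)/6 = 0.5.
Nodes u₀,…,u₆ = 1, 1.5, 2, 2.5, 3, 3.5, 4.
f(u) = -u³ - u² - 2: f₀=-4, f₁=-7.625, f₂=-14, f₃=-23.875, f₄=-38, f₅=-57.125, f₆=-82.
(h/3)·[f₀ + 4f₁ + 2f₂ + 4f₃ + 2f₄ + 4f₅ + f₆] = 0.166667·(-544.5) = -90.75.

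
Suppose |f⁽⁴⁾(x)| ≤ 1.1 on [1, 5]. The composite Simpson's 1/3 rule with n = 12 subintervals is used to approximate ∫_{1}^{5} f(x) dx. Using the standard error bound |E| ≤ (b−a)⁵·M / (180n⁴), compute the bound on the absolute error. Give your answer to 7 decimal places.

|E| ≤ (4)⁵·1.1 / (180·12⁴) = 1126.4/3732480 = 0.0003018.

0.0003018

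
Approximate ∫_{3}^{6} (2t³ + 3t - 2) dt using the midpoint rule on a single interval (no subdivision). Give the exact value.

581.25

M = (b−a)·f(4.5) = 3·(193.75) = 581.25.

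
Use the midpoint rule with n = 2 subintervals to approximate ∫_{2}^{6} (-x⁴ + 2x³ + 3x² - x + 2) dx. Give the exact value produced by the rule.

h = (6 − 2)/2 = 2.
Midpoints m₁,…,m₂ = 3, 5.
f(m₁)=-1, f(m₂)=-303.
h·[f(m₁) + f(m₂)] = 2·(-304) = -608.

-608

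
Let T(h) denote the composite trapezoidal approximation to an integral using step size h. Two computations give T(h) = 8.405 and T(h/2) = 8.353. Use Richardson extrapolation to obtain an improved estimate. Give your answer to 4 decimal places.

8.3357

R = (4·T(h/2) − T(h)) / 3 = (4·8.353 − 8.405)/3 = (25.007)/3 = 8.3357.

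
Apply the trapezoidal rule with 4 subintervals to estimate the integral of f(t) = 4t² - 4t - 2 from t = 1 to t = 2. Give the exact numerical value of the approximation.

h = (2 − 1)/4 = 0.25.
Nodes t₀,…,t₄ = 1, 1.25, 1.5, 1.75, 2.
f(t) = 4t² - 4t - 2: f₀=-2, f₁=-0.75, f₂=1, f₃=3.25, f₄=6.
(h/2)·[f₀ + 2f₁ + 2f₂ + 2f₃ + f₄] = 0.125·(11) = 1.375.

1.375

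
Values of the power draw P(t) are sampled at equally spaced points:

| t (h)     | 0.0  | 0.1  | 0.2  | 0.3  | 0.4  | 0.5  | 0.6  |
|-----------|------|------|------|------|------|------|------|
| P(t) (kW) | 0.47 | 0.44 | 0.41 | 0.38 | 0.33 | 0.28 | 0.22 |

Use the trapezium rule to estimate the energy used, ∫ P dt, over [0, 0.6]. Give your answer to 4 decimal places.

h = 0.1, n = 6.
(h/2)·[y₀ + 2y₁ + 2y₂ + 2y₃ + 2y₄ + 2y₅ + y₆] = 0.05·(4.37) = 0.2185.

0.2185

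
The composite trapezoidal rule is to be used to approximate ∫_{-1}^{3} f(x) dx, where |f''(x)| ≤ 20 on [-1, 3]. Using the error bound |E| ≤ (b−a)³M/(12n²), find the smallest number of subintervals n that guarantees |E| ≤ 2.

Need 1280/(12n²) ≤ 2.
n² ≥ 1280/(12·2) = 53.3333 ⇒ n ≥ 7.3030, so the smallest n is 8.

8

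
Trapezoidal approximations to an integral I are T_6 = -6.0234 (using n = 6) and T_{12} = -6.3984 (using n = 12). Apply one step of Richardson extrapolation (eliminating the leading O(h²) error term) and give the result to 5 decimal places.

R = (4·T_{12} − T_6) / 3 = (4·(-6.3984) − (-6.0234))/3 = (-19.5702)/3 = -6.52340.

-6.52340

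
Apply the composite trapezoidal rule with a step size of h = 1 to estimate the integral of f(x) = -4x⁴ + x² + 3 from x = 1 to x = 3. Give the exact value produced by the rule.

h = (3 − 1)/2 = 1.
Nodes x₀,…,x₂ = 1, 2, 3.
f(x) = -4x⁴ + x² + 3: f₀=0, f₁=-57, f₂=-312.
(h/2)·[f₀ + 2f₁ + f₂] = 0.5·(-426) = -213.

-213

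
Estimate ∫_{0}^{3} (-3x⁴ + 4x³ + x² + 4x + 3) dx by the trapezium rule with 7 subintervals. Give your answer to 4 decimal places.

h = (3 − 0)/7 = 0.428571.
Nodes x₀,…,x₇ = 0, 0.428571, 0.857143, 1.285714, 1.714286, 2.142857, 2.571429, 3.
f(x) = -3x⁴ + 4x³ + x² + 4x + 3: f₀=3, f₁=5.111620, f₂=8.062890, f₃=10.099542, f₄=7.038317, f₅=-7.733028, f₆=-43.255727, f₇=-111.
(h/2)·[f₀ + 2f₁ + 2f₂ + 2f₃ + 2f₄ + 2f₅ + 2f₆ + f₇] = 0.214286·(-149.352770) = -32.0042.

-32.0042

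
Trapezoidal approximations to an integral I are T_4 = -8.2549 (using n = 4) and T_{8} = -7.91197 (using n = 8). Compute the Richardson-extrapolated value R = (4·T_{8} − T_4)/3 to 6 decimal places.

R = (4·T_{8} − T_4) / 3 = (4·(-7.91197) − (-8.2549))/3 = (-23.39298)/3 = -7.797660.

-7.797660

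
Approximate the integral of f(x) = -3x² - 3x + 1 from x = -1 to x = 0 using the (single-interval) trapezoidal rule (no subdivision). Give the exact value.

1

T = (b−a)/2 · [f(-1) + f(0)] = 0.5·[1 + 1] = 1.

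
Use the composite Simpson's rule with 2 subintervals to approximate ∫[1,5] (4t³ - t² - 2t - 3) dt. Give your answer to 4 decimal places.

h = (5 − 1)/2 = 2.
Nodes t₀,…,t₂ = 1, 3, 5.
f(t) = 4t³ - t² - 2t - 3: f₀=-2, f₁=90, f₂=462.
(h/3)·[f₀ + 4f₁ + f₂] = 0.666667·(820) = 546.6667.

546.6667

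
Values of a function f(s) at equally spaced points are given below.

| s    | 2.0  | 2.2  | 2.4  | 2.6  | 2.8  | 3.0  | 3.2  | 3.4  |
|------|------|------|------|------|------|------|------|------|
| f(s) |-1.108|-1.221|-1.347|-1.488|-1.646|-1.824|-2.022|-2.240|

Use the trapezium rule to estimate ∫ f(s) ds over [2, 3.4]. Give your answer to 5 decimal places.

h = 0.2, n = 7.
(h/2)·[y₀ + 2y₁ + 2y₂ + 2y₃ + 2y₄ + 2y₅ + 2y₆ + y₇] = 0.1·(-22.444) = -2.24440.

-2.24440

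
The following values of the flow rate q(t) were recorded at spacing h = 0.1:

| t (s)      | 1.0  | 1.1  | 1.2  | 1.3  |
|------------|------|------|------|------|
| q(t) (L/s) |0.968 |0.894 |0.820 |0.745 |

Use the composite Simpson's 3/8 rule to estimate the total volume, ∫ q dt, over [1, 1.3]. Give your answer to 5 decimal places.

h = 0.1, n = 3.
(3h/8)·[y₀ + 3y₁ + 3y₂ + y₃] = 0.0375·(6.855) = 0.25706.

0.25706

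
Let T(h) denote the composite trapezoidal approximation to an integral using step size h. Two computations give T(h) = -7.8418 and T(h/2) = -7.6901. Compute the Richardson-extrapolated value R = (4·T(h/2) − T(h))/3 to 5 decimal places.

R = (4·T(h/2) − T(h)) / 3 = (4·(-7.6901) − (-7.8418))/3 = (-22.9186)/3 = -7.63953.

-7.63953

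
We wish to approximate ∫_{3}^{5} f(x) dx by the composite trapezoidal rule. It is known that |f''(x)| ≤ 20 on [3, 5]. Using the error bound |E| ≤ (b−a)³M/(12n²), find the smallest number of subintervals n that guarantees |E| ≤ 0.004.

Need 160/(12n²) ≤ 0.004.
n² ≥ 160/(12·0.004) = 3333.33 ⇒ n ≥ 57.7350, so the smallest n is 58.

58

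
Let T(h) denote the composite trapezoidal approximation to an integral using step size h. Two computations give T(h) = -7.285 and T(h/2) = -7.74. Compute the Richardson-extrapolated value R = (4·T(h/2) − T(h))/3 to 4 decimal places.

-7.8917

R = (4·T(h/2) − T(h)) / 3 = (4·(-7.74) − (-7.285))/3 = (-23.675)/3 = -7.8917.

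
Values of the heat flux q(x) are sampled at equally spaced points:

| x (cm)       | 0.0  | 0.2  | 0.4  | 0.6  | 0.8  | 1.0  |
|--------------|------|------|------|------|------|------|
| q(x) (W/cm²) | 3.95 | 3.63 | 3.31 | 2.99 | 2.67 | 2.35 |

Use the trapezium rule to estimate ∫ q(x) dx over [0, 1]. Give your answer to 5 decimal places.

3.15000

h = 0.2, n = 5.
(h/2)·[y₀ + 2y₁ + 2y₂ + 2y₃ + 2y₄ + y₅] = 0.1·(31.50) = 3.15000.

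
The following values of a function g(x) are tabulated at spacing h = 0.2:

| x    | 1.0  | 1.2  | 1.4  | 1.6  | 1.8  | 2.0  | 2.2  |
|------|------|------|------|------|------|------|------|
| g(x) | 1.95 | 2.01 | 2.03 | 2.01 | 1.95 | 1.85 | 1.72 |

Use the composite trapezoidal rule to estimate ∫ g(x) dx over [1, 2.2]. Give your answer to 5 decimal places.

2.33700

h = 0.2, n = 6.
(h/2)·[y₀ + 2y₁ + 2y₂ + 2y₃ + 2y₄ + 2y₅ + y₆] = 0.1·(23.37) = 2.33700.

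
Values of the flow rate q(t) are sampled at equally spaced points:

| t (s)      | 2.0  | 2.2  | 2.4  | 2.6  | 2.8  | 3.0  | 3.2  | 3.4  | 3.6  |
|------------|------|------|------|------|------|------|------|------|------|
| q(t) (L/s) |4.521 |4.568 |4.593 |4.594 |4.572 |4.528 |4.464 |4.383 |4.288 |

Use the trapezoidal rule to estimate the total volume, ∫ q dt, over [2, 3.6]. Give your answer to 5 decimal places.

h = 0.2, n = 8.
(h/2)·[y₀ + 2y₁ + 2y₂ + 2y₃ + 2y₄ + 2y₅ + 2y₆ + 2y₇ + y₈] = 0.1·(72.213) = 7.22130.

7.22130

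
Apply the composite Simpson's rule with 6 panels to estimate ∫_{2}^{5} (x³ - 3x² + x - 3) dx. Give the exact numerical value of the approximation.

h = (5 − 2)/6 = 0.5.
Nodes x₀,…,x₆ = 2, 2.5, 3, 3.5, 4, 4.5, 5.
f(x) = x³ - 3x² + x - 3: f₀=-5, f₁=-3.625, f₂=0, f₃=6.625, f₄=17, f₅=31.875, f₆=52.
(h/3)·[f₀ + 4f₁ + 2f₂ + 4f₃ + 2f₄ + 4f₅ + f₆] = 0.166667·(220.5) = 36.75.

36.75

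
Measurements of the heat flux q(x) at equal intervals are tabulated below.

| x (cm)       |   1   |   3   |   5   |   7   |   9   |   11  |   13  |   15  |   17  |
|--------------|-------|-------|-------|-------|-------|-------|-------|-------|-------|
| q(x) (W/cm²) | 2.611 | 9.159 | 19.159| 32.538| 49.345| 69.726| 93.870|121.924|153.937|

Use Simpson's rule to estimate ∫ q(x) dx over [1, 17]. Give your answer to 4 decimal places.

943.1227

h = 2, n = 8.
(h/3)·[y₀ + 4y₁ + 2y₂ + 4y₃ + 2y₄ + 4y₅ + 2y₆ + 4y₇ + y₈] = 0.666667·(1414.684) = 943.1227.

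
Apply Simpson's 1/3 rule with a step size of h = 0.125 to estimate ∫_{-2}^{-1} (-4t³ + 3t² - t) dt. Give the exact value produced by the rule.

23.5

h = (-1 − (-2))/8 = 0.125.
Nodes t₀,…,t₈ = -2, -1.875, -1.75, -1.625, -1.5, -1.375, -1.25, -1.125, -1.
f(t) = -4t³ + 3t² - t: f₀=46, f₁=38.7890625, f₂=32.375, f₃=26.7109375, f₄=21.75, f₅=17.4453125, f₆=13.75, f₇=10.6171875, f₈=8.
(h/3)·[f₀ + 4f₁ + 2f₂ + 4f₃ + 2f₄ + 4f₅ + 2f₆ + 4f₇ + f₈] = 0.041667·(564) = 23.5.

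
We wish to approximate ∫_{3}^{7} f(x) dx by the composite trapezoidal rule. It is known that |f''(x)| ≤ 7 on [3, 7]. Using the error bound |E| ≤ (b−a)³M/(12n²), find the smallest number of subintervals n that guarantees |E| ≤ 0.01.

Need 448/(12n²) ≤ 0.01.
n² ≥ 448/(12·0.01) = 3733.33 ⇒ n ≥ 61.1010, so the smallest n is 62.

62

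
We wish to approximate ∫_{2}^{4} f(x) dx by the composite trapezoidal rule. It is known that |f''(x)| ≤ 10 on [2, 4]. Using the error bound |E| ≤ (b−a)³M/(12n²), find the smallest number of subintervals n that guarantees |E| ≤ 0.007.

31

Need 80/(12n²) ≤ 0.007.
n² ≥ 80/(12·0.007) = 952.381 ⇒ n ≥ 30.8607, so the smallest n is 31.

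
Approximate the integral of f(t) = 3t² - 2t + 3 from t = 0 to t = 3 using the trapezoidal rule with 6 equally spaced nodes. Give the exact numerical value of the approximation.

27.54

h = (3 − 0)/5 = 0.6.
Nodes t₀,…,t₅ = 0, 0.6, 1.2, 1.8, 2.4, 3.
f(t) = 3t² - 2t + 3: f₀=3, f₁=2.88, f₂=4.92, f₃=9.12, f₄=15.48, f₅=24.
(h/2)·[f₀ + 2f₁ + 2f₂ + 2f₃ + 2f₄ + f₅] = 0.3·(91.8) = 27.54.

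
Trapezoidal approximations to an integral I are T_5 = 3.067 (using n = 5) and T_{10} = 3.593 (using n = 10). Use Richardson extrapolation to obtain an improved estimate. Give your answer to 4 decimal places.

R = (4·T_{10} − T_5) / 3 = (4·3.593 − 3.067)/3 = (11.305)/3 = 3.7683.

3.7683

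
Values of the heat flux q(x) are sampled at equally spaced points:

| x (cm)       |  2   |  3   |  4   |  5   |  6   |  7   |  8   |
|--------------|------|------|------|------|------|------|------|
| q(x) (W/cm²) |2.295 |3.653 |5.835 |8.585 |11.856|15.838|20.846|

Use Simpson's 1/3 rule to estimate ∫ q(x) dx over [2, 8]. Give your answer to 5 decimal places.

56.94233

h = 1, n = 6.
(h/3)·[y₀ + 4y₁ + 2y₂ + 4y₃ + 2y₄ + 4y₅ + y₆] = 0.333333·(170.827) = 56.94233.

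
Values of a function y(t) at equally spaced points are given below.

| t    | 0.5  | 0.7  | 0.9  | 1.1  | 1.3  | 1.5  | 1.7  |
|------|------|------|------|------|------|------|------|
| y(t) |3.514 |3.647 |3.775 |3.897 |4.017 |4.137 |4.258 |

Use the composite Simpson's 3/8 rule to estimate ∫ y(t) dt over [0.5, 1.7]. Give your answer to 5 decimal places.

h = 0.2, n = 6.
(3h/8)·[y₀ + 3y₁ + 3y₂ + 2y₃ + 3y₄ + 3y₅ + y₆] = 0.075·(62.294) = 4.67205.

4.67205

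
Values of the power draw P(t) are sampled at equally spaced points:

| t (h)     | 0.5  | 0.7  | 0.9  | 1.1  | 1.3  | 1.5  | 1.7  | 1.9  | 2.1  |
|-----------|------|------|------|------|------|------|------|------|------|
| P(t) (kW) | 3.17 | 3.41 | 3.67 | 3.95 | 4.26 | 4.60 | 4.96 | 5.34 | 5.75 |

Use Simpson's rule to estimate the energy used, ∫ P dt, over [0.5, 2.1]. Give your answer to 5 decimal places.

h = 0.2, n = 8.
(h/3)·[y₀ + 4y₁ + 2y₂ + 4y₃ + 2y₄ + 4y₅ + 2y₆ + 4y₇ + y₈] = 0.066667·(103.90) = 6.92667.

6.92667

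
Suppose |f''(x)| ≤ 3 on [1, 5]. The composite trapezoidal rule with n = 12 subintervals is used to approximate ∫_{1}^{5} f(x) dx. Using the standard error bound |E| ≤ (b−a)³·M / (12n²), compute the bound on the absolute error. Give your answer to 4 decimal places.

|E| ≤ (4)³·3 / (12·12²) = 192/1728 = 0.1111.

0.1111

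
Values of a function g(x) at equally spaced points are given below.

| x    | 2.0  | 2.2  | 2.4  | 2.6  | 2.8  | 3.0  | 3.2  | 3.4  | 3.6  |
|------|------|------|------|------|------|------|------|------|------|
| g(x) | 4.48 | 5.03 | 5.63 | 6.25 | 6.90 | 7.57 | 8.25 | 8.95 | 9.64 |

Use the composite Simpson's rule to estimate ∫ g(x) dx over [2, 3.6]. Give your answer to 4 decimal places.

h = 0.2, n = 8.
(h/3)·[y₀ + 4y₁ + 2y₂ + 4y₃ + 2y₄ + 4y₅ + 2y₆ + 4y₇ + y₈] = 0.066667·(166.88) = 11.1253.

11.1253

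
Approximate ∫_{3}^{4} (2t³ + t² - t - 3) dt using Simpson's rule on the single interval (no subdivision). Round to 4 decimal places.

S = (b−a)/6 · [f(3) + 4f(3.5) + f(4)] = 0.166667·[57 + 4·91.5 + 137] = 93.3333.

93.3333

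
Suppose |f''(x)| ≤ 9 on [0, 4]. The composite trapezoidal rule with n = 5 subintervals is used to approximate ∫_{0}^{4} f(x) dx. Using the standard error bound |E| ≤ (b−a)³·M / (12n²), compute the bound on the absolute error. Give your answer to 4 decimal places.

1.9200

|E| ≤ (4)³·9 / (12·5²) = 576/300 = 1.9200.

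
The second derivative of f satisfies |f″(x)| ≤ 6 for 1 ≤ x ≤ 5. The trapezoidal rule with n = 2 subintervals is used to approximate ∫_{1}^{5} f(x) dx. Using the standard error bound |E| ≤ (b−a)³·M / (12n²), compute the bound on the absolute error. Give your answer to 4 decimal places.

|E| ≤ (4)³·6 / (12·2²) = 384/48 = 8.0000.

8.0000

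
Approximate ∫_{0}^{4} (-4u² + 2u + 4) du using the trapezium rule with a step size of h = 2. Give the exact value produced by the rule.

-64

h = (4 − 0)/2 = 2.
Nodes u₀,…,u₂ = 0, 2, 4.
f(u) = -4u² + 2u + 4: f₀=4, f₁=-8, f₂=-52.
(h/2)·[f₀ + 2f₁ + f₂] = 1·(-64) = -64.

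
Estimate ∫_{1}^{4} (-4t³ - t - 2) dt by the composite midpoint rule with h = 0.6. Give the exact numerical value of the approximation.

h = (4 − 1)/5 = 0.6.
Midpoints m₁,…,m₅ = 1.3, 1.9, 2.5, 3.1, 3.7.
f(m₁)=-12.088, f(m₂)=-31.336, f(m₃)=-67, f(m₄)=-124.264, f(m₅)=-208.312.
h·[f(m₁) + f(m₂) + f(m₃) + f(m₄) + f(m₅)] = 0.6·(-443) = -265.8.

-265.8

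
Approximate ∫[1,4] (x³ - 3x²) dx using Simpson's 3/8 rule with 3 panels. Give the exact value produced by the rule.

h = (4 − 1)/3 = 1.
Nodes x₀,…,x₃ = 1, 2, 3, 4.
f(x) = x³ - 3x²: f₀=-2, f₁=-4, f₂=0, f₃=16.
(3h/8)·[f₀ + 3f₁ + 3f₂ + f₃] = 0.375·(2) = 0.75.

0.75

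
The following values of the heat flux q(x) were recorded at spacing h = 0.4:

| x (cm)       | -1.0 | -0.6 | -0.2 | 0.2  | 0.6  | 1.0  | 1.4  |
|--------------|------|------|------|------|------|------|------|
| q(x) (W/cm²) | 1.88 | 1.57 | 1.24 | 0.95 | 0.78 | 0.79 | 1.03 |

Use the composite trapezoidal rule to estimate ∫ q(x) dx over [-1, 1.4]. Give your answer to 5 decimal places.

2.71400

h = 0.4, n = 6.
(h/2)·[y₀ + 2y₁ + 2y₂ + 2y₃ + 2y₄ + 2y₅ + y₆] = 0.2·(13.57) = 2.71400.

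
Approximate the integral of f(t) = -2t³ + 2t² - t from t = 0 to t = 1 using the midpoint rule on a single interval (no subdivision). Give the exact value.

M = (b−a)·f(0.5) = 1·(-0.25) = -0.25.

-0.25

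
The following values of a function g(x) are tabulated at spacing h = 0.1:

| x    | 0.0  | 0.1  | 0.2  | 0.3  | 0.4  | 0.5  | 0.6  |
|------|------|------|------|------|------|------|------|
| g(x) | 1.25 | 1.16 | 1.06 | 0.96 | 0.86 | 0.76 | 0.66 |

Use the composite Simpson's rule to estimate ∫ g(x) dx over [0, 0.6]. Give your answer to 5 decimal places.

0.57567

h = 0.1, n = 6.
(h/3)·[y₀ + 4y₁ + 2y₂ + 4y₃ + 2y₄ + 4y₅ + y₆] = 0.033333·(17.27) = 0.57567.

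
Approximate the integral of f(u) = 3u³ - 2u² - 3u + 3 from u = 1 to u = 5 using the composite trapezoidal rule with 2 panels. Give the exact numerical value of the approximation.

428

h = (5 − 1)/2 = 2.
Nodes u₀,…,u₂ = 1, 3, 5.
f(u) = 3u³ - 2u² - 3u + 3: f₀=1, f₁=57, f₂=313.
(h/2)·[f₀ + 2f₁ + f₂] = 1·(428) = 428.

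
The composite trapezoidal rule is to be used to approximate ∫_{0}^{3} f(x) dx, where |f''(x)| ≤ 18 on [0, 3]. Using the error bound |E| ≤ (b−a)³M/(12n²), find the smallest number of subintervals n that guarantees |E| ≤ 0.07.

Need 486/(12n²) ≤ 0.07.
n² ≥ 486/(12·0.07) = 578.571 ⇒ n ≥ 24.0535, so the smallest n is 25.

25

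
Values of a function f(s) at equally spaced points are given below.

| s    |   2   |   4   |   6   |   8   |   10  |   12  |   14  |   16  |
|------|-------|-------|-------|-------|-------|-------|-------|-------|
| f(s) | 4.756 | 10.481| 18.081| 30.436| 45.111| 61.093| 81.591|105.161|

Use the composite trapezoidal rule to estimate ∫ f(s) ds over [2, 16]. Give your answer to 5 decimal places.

603.50300

h = 2, n = 7.
(h/2)·[y₀ + 2y₁ + 2y₂ + 2y₃ + 2y₄ + 2y₅ + 2y₆ + y₇] = 1·(603.503) = 603.50300.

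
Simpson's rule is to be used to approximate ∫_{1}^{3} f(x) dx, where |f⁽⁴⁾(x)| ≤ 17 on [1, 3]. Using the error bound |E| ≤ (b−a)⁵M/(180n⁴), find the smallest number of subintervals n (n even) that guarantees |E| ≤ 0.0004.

10

Need 544/(180n⁴) ≤ 0.0004.
n⁴ ≥ 544/(180·0.0004) = 7555.56 ⇒ n ≥ 9.3232, so the smallest even n is 10. (n must be even for Simpson's rule.)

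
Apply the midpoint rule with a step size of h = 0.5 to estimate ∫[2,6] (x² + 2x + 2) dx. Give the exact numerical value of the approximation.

109.25

h = (6 − 2)/8 = 0.5.
Midpoints m₁,…,m₈ = 2.25, 2.75, 3.25, 3.75, 4.25, 4.75, 5.25, 5.75.
f(m₁)=11.5625, f(m₂)=15.0625, f(m₃)=19.0625, f(m₄)=23.5625, f(m₅)=28.5625, f(m₆)=34.0625, f(m₇)=40.0625, f(m₈)=46.5625.
h·[f(m₁) + f(m₂) + f(m₃) + f(m₄) + f(m₅) + f(m₆) + f(m₇) + f(m₈)] = 0.5·(218.5) = 109.25.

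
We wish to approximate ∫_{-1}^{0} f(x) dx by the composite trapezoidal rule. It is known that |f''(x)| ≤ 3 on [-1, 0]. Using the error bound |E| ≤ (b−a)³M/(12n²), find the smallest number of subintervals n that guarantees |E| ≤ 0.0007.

Need 3/(12n²) ≤ 0.0007.
n² ≥ 3/(12·0.0007) = 357.143 ⇒ n ≥ 18.8982, so the smallest n is 19.

19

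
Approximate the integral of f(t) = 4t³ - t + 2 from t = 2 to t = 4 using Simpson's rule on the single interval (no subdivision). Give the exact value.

238

S = (b−a)/6 · [f(2) + 4f(3) + f(4)] = 0.333333·[32 + 4·107 + 254] = 238.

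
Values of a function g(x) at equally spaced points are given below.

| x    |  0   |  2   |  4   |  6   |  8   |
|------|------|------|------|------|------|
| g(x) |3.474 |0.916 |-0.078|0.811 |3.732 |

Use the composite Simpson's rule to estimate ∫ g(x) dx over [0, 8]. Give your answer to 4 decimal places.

9.3053

h = 2, n = 4.
(h/3)·[y₀ + 4y₁ + 2y₂ + 4y₃ + y₄] = 0.666667·(13.958) = 9.3053.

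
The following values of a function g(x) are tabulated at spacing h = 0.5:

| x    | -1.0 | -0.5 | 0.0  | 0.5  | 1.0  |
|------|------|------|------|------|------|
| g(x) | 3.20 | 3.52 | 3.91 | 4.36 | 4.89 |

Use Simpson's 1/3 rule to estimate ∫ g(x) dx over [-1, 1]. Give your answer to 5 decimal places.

h = 0.5, n = 4.
(h/3)·[y₀ + 4y₁ + 2y₂ + 4y₃ + y₄] = 0.166667·(47.43) = 7.90500.

7.90500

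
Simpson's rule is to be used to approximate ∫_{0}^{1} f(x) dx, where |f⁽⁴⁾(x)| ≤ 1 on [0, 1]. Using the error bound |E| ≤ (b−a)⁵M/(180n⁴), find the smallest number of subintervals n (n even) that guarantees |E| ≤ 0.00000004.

Need 1/(180n⁴) ≤ 0.00000004.
n⁴ ≥ 1/(180·0.00000004) = 138889 ⇒ n ≥ 19.3049, so the smallest even n is 20. (n must be even for Simpson's rule.)

20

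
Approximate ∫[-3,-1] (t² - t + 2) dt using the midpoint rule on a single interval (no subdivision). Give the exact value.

16

M = (b−a)·f(-2) = 2·(8) = 16.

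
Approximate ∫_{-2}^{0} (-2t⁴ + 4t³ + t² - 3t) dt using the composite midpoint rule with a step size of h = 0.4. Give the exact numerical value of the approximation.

h = (0 − (-2))/5 = 0.4.
Midpoints m₁,…,m₅ = -1.8, -1.4, -1, -0.6, -0.2.
f(m₁)=-35.6832, f(m₂)=-12.4992, f(m₃)=-2, f(m₄)=1.0368, f(m₅)=0.6048.
h·[f(m₁) + f(m₂) + f(m₃) + f(m₄) + f(m₅)] = 0.4·(-48.5408) = -19.41632.

-19.41632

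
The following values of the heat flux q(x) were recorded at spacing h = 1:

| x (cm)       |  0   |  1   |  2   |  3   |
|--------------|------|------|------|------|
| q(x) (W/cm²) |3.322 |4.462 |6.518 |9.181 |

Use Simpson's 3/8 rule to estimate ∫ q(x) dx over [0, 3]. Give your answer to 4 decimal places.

17.0411

h = 1, n = 3.
(3h/8)·[y₀ + 3y₁ + 3y₂ + y₃] = 0.375·(45.443) = 17.0411.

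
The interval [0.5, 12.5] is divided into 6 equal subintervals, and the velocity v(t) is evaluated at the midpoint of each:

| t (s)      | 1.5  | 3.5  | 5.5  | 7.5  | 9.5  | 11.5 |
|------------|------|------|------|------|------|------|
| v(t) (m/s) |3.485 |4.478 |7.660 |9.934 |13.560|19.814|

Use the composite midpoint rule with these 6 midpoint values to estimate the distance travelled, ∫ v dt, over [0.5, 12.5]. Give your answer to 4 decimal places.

117.8620

h = 2, n = 6.
h·[y(m₁) + y(m₂) + y(m₃) + y(m₄) + y(m₅) + y(m₆)] = 2·(58.931) = 117.8620.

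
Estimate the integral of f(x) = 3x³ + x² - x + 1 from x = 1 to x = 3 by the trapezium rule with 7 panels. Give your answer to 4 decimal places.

67.1837

h = (3 − 1)/7 = 0.285714.
Nodes x₀,…,x₇ = 1, 1.285714, 1.571429, 1.857143, 2.142857, 2.428571, 2.714286, 3.
f(x) = 3x³ + x² - x + 1: f₀=4, f₁=7.743440, f₂=13.539359, f₃=21.807580, f₄=32.967930, f₅=47.440233, f₆=65.644315, f₇=88.
(h/2)·[f₀ + 2f₁ + 2f₂ + 2f₃ + 2f₄ + 2f₅ + 2f₆ + f₇] = 0.142857·(470.285714) = 67.1837.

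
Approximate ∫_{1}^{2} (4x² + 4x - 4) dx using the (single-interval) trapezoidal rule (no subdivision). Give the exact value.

12

T = (b−a)/2 · [f(1) + f(2)] = 0.5·[4 + 20] = 12.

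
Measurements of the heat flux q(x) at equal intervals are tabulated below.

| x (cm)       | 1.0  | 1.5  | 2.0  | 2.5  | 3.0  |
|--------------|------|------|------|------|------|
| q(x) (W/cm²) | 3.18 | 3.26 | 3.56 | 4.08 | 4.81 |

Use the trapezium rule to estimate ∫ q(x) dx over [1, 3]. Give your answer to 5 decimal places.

h = 0.5, n = 4.
(h/2)·[y₀ + 2y₁ + 2y₂ + 2y₃ + y₄] = 0.25·(29.79) = 7.44750.

7.44750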